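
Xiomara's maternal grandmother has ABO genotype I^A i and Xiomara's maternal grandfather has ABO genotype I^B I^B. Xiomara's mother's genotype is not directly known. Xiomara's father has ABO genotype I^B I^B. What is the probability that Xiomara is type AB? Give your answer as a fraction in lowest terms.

1/4

Xiomara's mother's ABO genotype from I^A i × I^B I^B: 1/2 I^A I^B, 1/2 I^B i.
Crossing each possibility with the father I^B I^B and summing P(type AB): 1/2·1/2 + 1/2·0 = 1/4.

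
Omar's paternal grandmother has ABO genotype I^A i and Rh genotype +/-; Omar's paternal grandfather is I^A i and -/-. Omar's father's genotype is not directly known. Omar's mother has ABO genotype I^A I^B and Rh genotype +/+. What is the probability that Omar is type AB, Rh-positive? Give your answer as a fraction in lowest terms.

1/4

Omar's father's ABO genotype from I^A i × I^A i: 1/4 I^A I^A, 1/2 I^A i, 1/4 i i.
Crossing each possibility with the mother I^A I^B and summing P(type AB): 1/4·1/2 + 1/2·1/4 + 1/4·0 = 1/4.
Similarly for Rh via the father's Rh distribution: P(Rh+) = 1.
Independent loci: 1/4 × 1 = 1/4.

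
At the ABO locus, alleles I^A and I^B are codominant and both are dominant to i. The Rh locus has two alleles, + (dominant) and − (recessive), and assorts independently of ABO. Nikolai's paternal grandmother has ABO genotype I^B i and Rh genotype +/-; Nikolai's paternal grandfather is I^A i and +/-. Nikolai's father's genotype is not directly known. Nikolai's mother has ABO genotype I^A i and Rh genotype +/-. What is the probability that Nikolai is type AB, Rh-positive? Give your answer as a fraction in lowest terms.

Nikolai's father's ABO genotype from I^B i × I^A i: 1/4 I^A I^B, 1/4 I^A i, 1/4 I^B i, 1/4 i i.
Crossing each possibility with the mother I^A i and summing P(type AB): 1/4·1/4 + 1/4·0 + 1/4·1/4 + 1/4·0 = 1/8.
Similarly for Rh via the father's Rh distribution: P(Rh+) = 3/4.
Independent loci: 1/8 × 3/4 = 3/32.

3/32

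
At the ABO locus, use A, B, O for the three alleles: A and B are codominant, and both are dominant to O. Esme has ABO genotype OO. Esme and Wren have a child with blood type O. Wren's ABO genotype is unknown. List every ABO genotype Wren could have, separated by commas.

For each candidate genotype of Wren, check whether crossing it with OO can produce every observed child phenotype.
  AA → possible child types {A} ✗
  AB → possible child types {A, B} ✗
  AO → possible child types {O, A} ✓
  BB → possible child types {B} ✗
  BO → possible child types {O, B} ✓
  OO → possible child types {O} ✓

AO, BO, OO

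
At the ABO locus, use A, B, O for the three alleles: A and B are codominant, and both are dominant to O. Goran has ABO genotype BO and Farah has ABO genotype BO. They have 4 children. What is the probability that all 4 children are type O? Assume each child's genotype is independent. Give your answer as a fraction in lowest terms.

ABO cross BO × BO → 1/4 O, 3/4 B.
So P(type O) = 1/4 per child.
All 4 independent: (1/4)^4 = 1/256.

1/256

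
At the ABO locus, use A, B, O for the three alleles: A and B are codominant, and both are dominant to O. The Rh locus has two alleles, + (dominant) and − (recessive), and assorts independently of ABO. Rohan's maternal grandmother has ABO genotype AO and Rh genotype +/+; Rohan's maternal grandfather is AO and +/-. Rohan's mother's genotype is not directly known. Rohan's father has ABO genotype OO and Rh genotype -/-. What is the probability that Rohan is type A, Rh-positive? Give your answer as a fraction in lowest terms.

Rohan's mother's ABO genotype from AO × AO: 1/4 AA, 1/2 AO, 1/4 OO.
Crossing each possibility with the father OO and summing P(type A): 1/4·1 + 1/2·1/2 + 1/4·0 = 1/2.
Similarly for Rh via the mother's Rh distribution: P(Rh+) = 3/4.
Independent loci: 1/2 × 3/4 = 3/8.

3/8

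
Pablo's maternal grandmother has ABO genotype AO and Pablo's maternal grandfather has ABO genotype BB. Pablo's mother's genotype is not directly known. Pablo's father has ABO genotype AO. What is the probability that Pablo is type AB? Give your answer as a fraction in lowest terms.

1/4

Pablo's mother's ABO genotype from AO × BB: 1/2 AB, 1/2 BO.
Crossing each possibility with the father AO and summing P(type AB): 1/2·1/4 + 1/2·1/4 = 1/4.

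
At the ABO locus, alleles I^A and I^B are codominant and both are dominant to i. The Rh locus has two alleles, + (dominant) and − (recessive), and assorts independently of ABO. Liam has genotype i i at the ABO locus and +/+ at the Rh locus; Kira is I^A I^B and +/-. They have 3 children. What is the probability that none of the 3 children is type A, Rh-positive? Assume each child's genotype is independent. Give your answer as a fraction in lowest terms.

ABO cross i i × I^A I^B → 1/2 A, 1/2 B.
Rh cross +/+ × +/- → 1 Rh+; so P(type A, Rh-positive) = 1/2 × 1 = 1/2 per child.
P(not type A, Rh-positive) = 1/2 for one child; (1/2)^3 = 1/8.

1/8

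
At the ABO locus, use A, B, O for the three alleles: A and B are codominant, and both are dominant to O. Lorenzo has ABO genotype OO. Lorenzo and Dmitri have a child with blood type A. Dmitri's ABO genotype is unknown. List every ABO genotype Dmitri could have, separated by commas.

For each candidate genotype of Dmitri, check whether crossing it with OO can produce every observed child phenotype.
  AA → possible child types {A} ✓
  AB → possible child types {A, B} ✓
  AO → possible child types {O, A} ✓
  BB → possible child types {B} ✗
  BO → possible child types {O, B} ✗
  OO → possible child types {O} ✗

AA, AB, AO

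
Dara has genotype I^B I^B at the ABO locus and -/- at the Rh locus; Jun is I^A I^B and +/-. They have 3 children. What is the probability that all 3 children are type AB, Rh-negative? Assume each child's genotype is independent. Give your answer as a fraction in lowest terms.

1/64

ABO cross I^B I^B × I^A I^B → 1/2 B, 1/2 AB.
Rh cross -/- × +/- → 1/2 Rh+, 1/2 Rh-; so P(type AB, Rh-negative) = 1/2 × 1/2 = 1/4 per child.
All 3 independent: (1/4)^3 = 1/64.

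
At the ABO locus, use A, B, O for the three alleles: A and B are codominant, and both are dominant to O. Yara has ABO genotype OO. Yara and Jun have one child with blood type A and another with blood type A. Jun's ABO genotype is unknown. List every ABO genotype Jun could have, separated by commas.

AA, AB, AO

For each candidate genotype of Jun, check whether crossing it with OO can produce every observed child phenotype.
  AA → possible child types {A} ✓
  AB → possible child types {A, B} ✓
  AO → possible child types {O, A} ✓
  BB → possible child types {B} ✗
  BO → possible child types {O, B} ✗
  OO → possible child types {O} ✗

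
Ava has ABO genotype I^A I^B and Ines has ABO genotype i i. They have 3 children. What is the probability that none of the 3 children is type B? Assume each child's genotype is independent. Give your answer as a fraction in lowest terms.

1/8

ABO cross I^A I^B × i i → 1/2 A, 1/2 B.
So P(type B) = 1/2 per child.
P(not type B) = 1/2 for one child; (1/2)^3 = 1/8.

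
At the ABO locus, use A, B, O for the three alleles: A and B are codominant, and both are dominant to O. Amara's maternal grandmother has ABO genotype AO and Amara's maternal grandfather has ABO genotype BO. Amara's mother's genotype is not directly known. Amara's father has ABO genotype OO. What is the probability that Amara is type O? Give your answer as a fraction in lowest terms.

1/2

Amara's mother's ABO genotype from AO × BO: 1/4 AB, 1/4 AO, 1/4 BO, 1/4 OO.
Crossing each possibility with the father OO and summing P(type O): 1/4·0 + 1/4·1/2 + 1/4·1/2 + 1/4·1 = 1/2.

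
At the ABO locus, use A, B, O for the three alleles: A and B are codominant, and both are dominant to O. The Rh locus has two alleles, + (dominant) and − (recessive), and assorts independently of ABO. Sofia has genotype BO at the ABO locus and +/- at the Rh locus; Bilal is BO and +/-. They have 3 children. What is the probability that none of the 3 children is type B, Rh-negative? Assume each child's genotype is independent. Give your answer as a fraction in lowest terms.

ABO cross BO × BO → 1/4 O, 3/4 B.
Rh cross +/- × +/- → 3/4 Rh+, 1/4 Rh-; so P(type B, Rh-negative) = 3/4 × 1/4 = 3/16 per child.
P(not type B, Rh-negative) = 13/16 for one child; (13/16)^3 = 2197/4096.

2197/4096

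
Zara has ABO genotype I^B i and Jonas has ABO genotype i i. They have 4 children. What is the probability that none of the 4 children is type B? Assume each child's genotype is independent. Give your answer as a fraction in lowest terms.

1/16

ABO cross I^B i × i i → 1/2 O, 1/2 B.
So P(type B) = 1/2 per child.
P(not type B) = 1/2 for one child; (1/2)^4 = 1/16.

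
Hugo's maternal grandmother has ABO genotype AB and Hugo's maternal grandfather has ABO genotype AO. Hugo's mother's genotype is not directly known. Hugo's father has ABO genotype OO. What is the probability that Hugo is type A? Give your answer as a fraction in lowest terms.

Hugo's mother's ABO genotype from AB × AO: 1/4 AA, 1/4 AB, 1/4 AO, 1/4 BO.
Crossing each possibility with the father OO and summing P(type A): 1/4·1 + 1/4·1/2 + 1/4·1/2 + 1/4·0 = 1/2.

1/2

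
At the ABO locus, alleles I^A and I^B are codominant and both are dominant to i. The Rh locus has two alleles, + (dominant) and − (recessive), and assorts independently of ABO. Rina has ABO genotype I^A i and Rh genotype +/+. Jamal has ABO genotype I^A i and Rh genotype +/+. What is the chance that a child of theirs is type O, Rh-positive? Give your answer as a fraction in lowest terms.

ABO cross I^A i × I^A i → offspring phenotypes: 1/4 O, 3/4 A.
Rh cross +/+ × +/+ → 1 Rh+.
Independent loci: P(type O, Rh-positive) = 1/4 × 1 = 1/4.

1/4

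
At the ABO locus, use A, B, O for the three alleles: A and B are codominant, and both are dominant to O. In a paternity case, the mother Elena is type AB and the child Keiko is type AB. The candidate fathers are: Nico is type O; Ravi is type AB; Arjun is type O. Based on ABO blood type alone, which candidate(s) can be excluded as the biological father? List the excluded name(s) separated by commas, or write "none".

A candidate is excluded only if no genotype consistent with his phenotype could produce a type AB child with a type AB mother.
Nico (type O): no genotype consistent with that phenotype can produce a type-AB child with a type-AB mother.
Arjun (type O): no genotype consistent with that phenotype can produce a type-AB child with a type-AB mother.

Nico, Arjun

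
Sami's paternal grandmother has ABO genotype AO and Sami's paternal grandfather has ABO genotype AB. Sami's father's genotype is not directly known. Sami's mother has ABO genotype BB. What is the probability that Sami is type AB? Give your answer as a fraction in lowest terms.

1/2

Sami's father's ABO genotype from AO × AB: 1/4 AA, 1/4 AB, 1/4 AO, 1/4 BO.
Crossing each possibility with the mother BB and summing P(type AB): 1/4·1 + 1/4·1/2 + 1/4·1/2 + 1/4·0 = 1/2.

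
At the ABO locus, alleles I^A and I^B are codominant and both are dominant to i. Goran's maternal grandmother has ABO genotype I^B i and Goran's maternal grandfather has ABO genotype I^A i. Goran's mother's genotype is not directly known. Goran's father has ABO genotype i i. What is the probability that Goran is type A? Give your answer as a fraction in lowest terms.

Goran's mother's ABO genotype from I^B i × I^A i: 1/4 I^A I^B, 1/4 I^A i, 1/4 I^B i, 1/4 i i.
Crossing each possibility with the father i i and summing P(type A): 1/4·1/2 + 1/4·1/2 + 1/4·0 + 1/4·0 = 1/4.

1/4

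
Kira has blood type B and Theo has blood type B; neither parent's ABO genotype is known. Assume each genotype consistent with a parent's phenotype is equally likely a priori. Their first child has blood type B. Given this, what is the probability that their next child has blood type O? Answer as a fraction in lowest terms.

1/20

Possible genotypes: Kira ∈ {I^B I^B, I^B i}; Theo ∈ {I^B I^B, I^B i}.
Weight each parental genotype pair by prior × P(type-B child):
  I^B I^B × I^B I^B: posterior weight 4/15; P(next child type O) = 0.
  I^B I^B × I^B i: posterior weight 4/15; P(next child type O) = 0.
  I^B i × I^B I^B: posterior weight 4/15; P(next child type O) = 0.
  I^B i × I^B i: posterior weight 1/5; P(next child type O) = 1/4.
Weighted sum = 1/20.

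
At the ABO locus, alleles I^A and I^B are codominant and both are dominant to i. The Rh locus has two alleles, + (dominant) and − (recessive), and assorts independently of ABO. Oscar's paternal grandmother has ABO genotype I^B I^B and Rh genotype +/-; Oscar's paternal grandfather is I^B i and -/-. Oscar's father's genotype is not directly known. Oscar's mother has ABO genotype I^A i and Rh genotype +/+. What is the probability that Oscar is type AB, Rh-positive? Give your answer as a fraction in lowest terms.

3/8

Oscar's father's ABO genotype from I^B I^B × I^B i: 1/2 I^B I^B, 1/2 I^B i.
Crossing each possibility with the mother I^A i and summing P(type AB): 1/2·1/2 + 1/2·1/4 = 3/8.
Similarly for Rh via the father's Rh distribution: P(Rh+) = 1.
Independent loci: 3/8 × 1 = 3/8.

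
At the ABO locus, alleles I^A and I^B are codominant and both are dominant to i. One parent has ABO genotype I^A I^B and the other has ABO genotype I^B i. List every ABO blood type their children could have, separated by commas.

Gametes from I^A I^B × I^B i give offspring ABO genotypes I^A I^B, I^A i, I^B I^B, I^B i, i.e. phenotypes A, B, AB.

A, B, AB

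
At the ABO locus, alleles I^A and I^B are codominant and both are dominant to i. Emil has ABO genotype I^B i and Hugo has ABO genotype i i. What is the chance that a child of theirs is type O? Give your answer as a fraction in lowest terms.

ABO cross I^B i × i i → offspring phenotypes: 1/2 O, 1/2 B.
So P(type O) = 1/2.

1/2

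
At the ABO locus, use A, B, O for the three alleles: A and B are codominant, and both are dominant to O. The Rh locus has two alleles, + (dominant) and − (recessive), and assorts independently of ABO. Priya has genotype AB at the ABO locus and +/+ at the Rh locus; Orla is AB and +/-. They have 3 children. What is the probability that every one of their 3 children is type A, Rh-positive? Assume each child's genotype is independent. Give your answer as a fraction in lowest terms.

ABO cross AB × AB → 1/4 A, 1/4 B, 1/2 AB.
Rh cross +/+ × +/- → 1 Rh+; so P(type A, Rh-positive) = 1/4 × 1 = 1/4 per child.
All 3 independent: (1/4)^3 = 1/64.

1/64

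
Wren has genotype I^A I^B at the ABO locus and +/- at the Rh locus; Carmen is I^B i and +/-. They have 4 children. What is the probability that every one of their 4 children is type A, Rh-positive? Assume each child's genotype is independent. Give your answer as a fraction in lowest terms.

ABO cross I^A I^B × I^B i → 1/4 A, 1/2 B, 1/4 AB.
Rh cross +/- × +/- → 3/4 Rh+, 1/4 Rh-; so P(type A, Rh-positive) = 1/4 × 3/4 = 3/16 per child.
All 4 independent: (3/16)^4 = 81/65536.

81/65536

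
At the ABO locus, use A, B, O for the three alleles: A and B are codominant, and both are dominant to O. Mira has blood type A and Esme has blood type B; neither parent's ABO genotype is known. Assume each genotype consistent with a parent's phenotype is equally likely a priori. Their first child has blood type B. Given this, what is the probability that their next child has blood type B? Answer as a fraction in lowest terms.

5/12

Possible genotypes: Mira ∈ {AA, AO}; Esme ∈ {BB, BO}.
Weight each parental genotype pair by prior × P(type-B child):
  AO × BB: posterior weight 2/3; P(next child type B) = 1/2.
  AO × BO: posterior weight 1/3; P(next child type B) = 1/4.
Weighted sum = 5/12.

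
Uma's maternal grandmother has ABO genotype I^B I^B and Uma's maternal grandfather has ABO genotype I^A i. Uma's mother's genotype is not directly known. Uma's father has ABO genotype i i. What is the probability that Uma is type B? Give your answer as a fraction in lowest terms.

Uma's mother's ABO genotype from I^B I^B × I^A i: 1/2 I^A I^B, 1/2 I^B i.
Crossing each possibility with the father i i and summing P(type B): 1/2·1/2 + 1/2·1/2 = 1/2.

1/2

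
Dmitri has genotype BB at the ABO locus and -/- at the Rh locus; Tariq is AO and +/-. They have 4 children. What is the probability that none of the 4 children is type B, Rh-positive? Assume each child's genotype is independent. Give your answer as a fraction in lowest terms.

ABO cross BB × AO → 1/2 B, 1/2 AB.
Rh cross -/- × +/- → 1/2 Rh+, 1/2 Rh-; so P(type B, Rh-positive) = 1/2 × 1/2 = 1/4 per child.
P(not type B, Rh-positive) = 3/4 for one child; (3/4)^4 = 81/256.

81/256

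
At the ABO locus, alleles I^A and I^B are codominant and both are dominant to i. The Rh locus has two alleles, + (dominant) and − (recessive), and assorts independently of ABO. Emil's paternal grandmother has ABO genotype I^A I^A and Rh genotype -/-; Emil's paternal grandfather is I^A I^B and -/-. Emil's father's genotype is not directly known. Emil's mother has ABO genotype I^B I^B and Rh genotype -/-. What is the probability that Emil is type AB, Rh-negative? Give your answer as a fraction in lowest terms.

Emil's father's ABO genotype from I^A I^A × I^A I^B: 1/2 I^A I^A, 1/2 I^A I^B.
Crossing each possibility with the mother I^B I^B and summing P(type AB): 1/2·1 + 1/2·1/2 = 3/4.
Similarly for Rh via the father's Rh distribution: P(Rh-) = 1.
Independent loci: 3/4 × 1 = 3/4.

3/4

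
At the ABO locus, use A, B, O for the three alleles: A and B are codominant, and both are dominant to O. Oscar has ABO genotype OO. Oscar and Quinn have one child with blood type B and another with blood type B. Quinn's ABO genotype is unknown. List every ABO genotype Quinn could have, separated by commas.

AB, BB, BO

For each candidate genotype of Quinn, check whether crossing it with OO can produce every observed child phenotype.
  AA → possible child types {A} ✗
  AB → possible child types {A, B} ✓
  AO → possible child types {O, A} ✗
  BB → possible child types {B} ✓
  BO → possible child types {O, B} ✓
  OO → possible child types {O} ✗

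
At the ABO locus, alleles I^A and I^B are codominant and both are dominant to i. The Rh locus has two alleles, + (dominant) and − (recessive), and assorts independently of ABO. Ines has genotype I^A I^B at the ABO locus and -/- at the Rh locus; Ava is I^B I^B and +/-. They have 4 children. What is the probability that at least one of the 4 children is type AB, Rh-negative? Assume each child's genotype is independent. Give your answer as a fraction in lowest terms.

175/256

ABO cross I^A I^B × I^B I^B → 1/2 B, 1/2 AB.
Rh cross -/- × +/- → 1/2 Rh+, 1/2 Rh-; so P(type AB, Rh-negative) = 1/2 × 1/2 = 1/4 per child.
P(none) = (3/4)^4 = 81/256; P(at least one) = 1 − 81/256 = 175/256.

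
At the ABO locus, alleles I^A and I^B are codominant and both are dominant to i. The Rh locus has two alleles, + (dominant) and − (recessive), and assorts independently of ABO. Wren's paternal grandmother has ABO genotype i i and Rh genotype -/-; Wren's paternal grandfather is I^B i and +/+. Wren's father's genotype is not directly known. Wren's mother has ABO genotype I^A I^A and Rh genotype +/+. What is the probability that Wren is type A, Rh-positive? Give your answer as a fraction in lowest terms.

3/4

Wren's father's ABO genotype from i i × I^B i: 1/2 I^B i, 1/2 i i.
Crossing each possibility with the mother I^A I^A and summing P(type A): 1/2·1/2 + 1/2·1 = 3/4.
Similarly for Rh via the father's Rh distribution: P(Rh+) = 1.
Independent loci: 3/4 × 1 = 3/4.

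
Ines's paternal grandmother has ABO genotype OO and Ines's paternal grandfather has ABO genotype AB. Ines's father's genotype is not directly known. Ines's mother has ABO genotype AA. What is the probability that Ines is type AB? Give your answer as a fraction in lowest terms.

1/4

Ines's father's ABO genotype from OO × AB: 1/2 AO, 1/2 BO.
Crossing each possibility with the mother AA and summing P(type AB): 1/2·0 + 1/2·1/2 = 1/4.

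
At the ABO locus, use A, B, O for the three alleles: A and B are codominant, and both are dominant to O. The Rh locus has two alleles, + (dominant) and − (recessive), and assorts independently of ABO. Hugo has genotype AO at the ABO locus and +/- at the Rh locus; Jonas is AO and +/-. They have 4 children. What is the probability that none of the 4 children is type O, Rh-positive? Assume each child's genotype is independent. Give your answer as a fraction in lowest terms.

ABO cross AO × AO → 1/4 O, 3/4 A.
Rh cross +/- × +/- → 3/4 Rh+, 1/4 Rh-; so P(type O, Rh-positive) = 1/4 × 3/4 = 3/16 per child.
P(not type O, Rh-positive) = 13/16 for one child; (13/16)^4 = 28561/65536.

28561/65536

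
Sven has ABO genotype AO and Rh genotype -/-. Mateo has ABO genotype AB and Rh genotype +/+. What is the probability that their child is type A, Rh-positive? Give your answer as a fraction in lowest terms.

ABO cross AO × AB → offspring phenotypes: 1/2 A, 1/4 B, 1/4 AB.
Rh cross -/- × +/+ → 1 Rh+.
Independent loci: P(type A, Rh-positive) = 1/2 × 1 = 1/2.

1/2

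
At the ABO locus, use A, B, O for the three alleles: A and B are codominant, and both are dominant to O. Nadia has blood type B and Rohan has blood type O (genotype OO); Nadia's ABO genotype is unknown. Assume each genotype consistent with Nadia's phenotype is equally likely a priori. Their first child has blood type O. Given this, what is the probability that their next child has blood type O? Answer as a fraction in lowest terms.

1/2

Possible genotypes: Nadia ∈ {BB, BO}; Rohan ∈ {OO}.
Weight each parental genotype pair by prior × P(type-O child):
  BO × OO: posterior weight 1; P(next child type O) = 1/2.
Weighted sum = 1/2.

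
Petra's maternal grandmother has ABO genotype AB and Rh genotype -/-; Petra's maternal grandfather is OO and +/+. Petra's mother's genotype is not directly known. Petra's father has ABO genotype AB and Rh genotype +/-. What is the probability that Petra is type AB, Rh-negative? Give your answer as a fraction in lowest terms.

1/16

Petra's mother's ABO genotype from AB × OO: 1/2 AO, 1/2 BO.
Crossing each possibility with the father AB and summing P(type AB): 1/2·1/4 + 1/2·1/4 = 1/4.
Similarly for Rh via the mother's Rh distribution: P(Rh-) = 1/4.
Independent loci: 1/4 × 1/4 = 1/16.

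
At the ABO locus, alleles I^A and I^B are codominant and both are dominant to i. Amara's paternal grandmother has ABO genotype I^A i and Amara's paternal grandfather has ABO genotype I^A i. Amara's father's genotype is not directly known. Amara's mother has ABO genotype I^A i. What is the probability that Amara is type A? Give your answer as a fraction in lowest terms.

3/4

Amara's father's ABO genotype from I^A i × I^A i: 1/4 I^A I^A, 1/2 I^A i, 1/4 i i.
Crossing each possibility with the mother I^A i and summing P(type A): 1/4·1 + 1/2·3/4 + 1/4·1/2 = 3/4.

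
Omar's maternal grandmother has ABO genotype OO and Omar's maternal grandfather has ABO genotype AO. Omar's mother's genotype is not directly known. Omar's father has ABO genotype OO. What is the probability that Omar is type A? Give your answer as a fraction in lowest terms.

Omar's mother's ABO genotype from OO × AO: 1/2 AO, 1/2 OO.
Crossing each possibility with the father OO and summing P(type A): 1/2·1/2 + 1/2·0 = 1/4.

1/4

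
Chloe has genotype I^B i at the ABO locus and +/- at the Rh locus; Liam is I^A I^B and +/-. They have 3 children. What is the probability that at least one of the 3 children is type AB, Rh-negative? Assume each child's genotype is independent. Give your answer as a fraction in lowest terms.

ABO cross I^B i × I^A I^B → 1/4 A, 1/2 B, 1/4 AB.
Rh cross +/- × +/- → 3/4 Rh+, 1/4 Rh-; so P(type AB, Rh-negative) = 1/4 × 1/4 = 1/16 per child.
P(none) = (15/16)^3 = 3375/4096; P(at least one) = 1 − 3375/4096 = 721/4096.

721/4096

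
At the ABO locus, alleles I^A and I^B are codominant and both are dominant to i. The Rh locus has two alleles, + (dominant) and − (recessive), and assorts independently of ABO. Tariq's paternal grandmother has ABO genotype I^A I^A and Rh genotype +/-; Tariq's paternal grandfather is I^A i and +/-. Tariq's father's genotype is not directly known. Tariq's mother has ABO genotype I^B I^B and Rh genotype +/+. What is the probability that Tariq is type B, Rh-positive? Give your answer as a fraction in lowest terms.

Tariq's father's ABO genotype from I^A I^A × I^A i: 1/2 I^A I^A, 1/2 I^A i.
Crossing each possibility with the mother I^B I^B and summing P(type B): 1/2·0 + 1/2·1/2 = 1/4.
Similarly for Rh via the father's Rh distribution: P(Rh+) = 1.
Independent loci: 1/4 × 1 = 1/4.

1/4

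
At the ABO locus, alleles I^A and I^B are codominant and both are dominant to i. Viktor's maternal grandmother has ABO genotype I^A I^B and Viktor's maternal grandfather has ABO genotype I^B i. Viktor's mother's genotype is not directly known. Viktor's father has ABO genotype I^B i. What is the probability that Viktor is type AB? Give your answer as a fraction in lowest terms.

1/8

Viktor's mother's ABO genotype from I^A I^B × I^B i: 1/4 I^A I^B, 1/4 I^A i, 1/4 I^B I^B, 1/4 I^B i.
Crossing each possibility with the father I^B i and summing P(type AB): 1/4·1/4 + 1/4·1/4 + 1/4·0 + 1/4·0 = 1/8.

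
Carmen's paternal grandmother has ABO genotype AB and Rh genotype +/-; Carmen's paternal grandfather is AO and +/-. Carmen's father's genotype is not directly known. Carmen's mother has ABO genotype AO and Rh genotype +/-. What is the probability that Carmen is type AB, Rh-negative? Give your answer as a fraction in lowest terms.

1/32

Carmen's father's ABO genotype from AB × AO: 1/4 AA, 1/4 AB, 1/4 AO, 1/4 BO.
Crossing each possibility with the mother AO and summing P(type AB): 1/4·0 + 1/4·1/4 + 1/4·0 + 1/4·1/4 = 1/8.
Similarly for Rh via the father's Rh distribution: P(Rh-) = 1/4.
Independent loci: 1/8 × 1/4 = 1/32.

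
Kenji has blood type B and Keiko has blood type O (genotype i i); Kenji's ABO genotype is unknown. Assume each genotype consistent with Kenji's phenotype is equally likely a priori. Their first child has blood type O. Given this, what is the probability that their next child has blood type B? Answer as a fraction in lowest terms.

1/2

Possible genotypes: Kenji ∈ {I^B I^B, I^B i}; Keiko ∈ {i i}.
Weight each parental genotype pair by prior × P(type-O child):
  I^B i × i i: posterior weight 1; P(next child type B) = 1/2.
Weighted sum = 1/2.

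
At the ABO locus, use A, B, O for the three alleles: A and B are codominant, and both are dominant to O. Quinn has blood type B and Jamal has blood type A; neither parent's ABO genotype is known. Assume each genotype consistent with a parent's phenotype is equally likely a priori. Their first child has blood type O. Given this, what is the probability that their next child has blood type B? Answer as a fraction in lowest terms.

Possible genotypes: Quinn ∈ {BB, BO}; Jamal ∈ {AA, AO}.
Weight each parental genotype pair by prior × P(type-O child):
  BO × AO: posterior weight 1; P(next child type B) = 1/4.
Weighted sum = 1/4.

1/4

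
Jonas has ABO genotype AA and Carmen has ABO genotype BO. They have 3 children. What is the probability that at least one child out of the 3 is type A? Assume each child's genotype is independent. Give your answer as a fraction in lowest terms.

ABO cross AA × BO → 1/2 A, 1/2 AB.
So P(type A) = 1/2 per child.
P(none) = (1/2)^3 = 1/8; P(at least one) = 1 − 1/8 = 7/8.

7/8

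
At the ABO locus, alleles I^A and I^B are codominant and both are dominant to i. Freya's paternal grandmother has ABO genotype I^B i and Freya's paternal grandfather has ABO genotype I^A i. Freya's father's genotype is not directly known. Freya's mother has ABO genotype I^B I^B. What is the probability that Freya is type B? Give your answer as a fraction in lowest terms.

Freya's father's ABO genotype from I^B i × I^A i: 1/4 I^A I^B, 1/4 I^A i, 1/4 I^B i, 1/4 i i.
Crossing each possibility with the mother I^B I^B and summing P(type B): 1/4·1/2 + 1/4·1/2 + 1/4·1 + 1/4·1 = 3/4.

3/4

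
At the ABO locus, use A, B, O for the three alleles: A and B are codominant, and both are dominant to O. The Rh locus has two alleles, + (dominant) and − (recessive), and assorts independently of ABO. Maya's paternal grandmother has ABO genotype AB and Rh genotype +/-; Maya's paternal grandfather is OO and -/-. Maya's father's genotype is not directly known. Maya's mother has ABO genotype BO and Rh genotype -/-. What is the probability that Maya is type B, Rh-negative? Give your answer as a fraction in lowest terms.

Maya's father's ABO genotype from AB × OO: 1/2 AO, 1/2 BO.
Crossing each possibility with the mother BO and summing P(type B): 1/2·1/4 + 1/2·3/4 = 1/2.
Similarly for Rh via the father's Rh distribution: P(Rh-) = 3/4.
Independent loci: 1/2 × 3/4 = 3/8.

3/8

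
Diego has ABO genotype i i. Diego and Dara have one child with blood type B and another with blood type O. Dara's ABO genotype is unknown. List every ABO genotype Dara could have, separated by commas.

For each candidate genotype of Dara, check whether crossing it with i i can produce every observed child phenotype.
  I^A I^A → possible child types {A} ✗
  I^A I^B → possible child types {A, B} ✗
  I^A i → possible child types {O, A} ✗
  I^B I^B → possible child types {B} ✗
  I^B i → possible child types {O, B} ✓
  i i → possible child types {O} ✗

I^B i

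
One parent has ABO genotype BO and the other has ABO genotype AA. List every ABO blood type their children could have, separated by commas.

Gametes from BO × AA give offspring ABO genotypes AB, AO, i.e. phenotypes A, AB.

A, AB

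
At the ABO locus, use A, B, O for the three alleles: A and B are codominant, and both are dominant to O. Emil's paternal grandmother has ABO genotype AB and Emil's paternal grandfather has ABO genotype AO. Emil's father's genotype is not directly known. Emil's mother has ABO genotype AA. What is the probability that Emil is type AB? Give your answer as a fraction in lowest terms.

Emil's father's ABO genotype from AB × AO: 1/4 AA, 1/4 AB, 1/4 AO, 1/4 BO.
Crossing each possibility with the mother AA and summing P(type AB): 1/4·0 + 1/4·1/2 + 1/4·0 + 1/4·1/2 = 1/4.

1/4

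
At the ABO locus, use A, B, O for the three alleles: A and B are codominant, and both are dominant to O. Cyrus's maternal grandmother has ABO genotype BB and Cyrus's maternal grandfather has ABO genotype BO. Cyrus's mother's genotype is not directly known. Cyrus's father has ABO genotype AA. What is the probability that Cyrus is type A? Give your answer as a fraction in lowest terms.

1/4

Cyrus's mother's ABO genotype from BB × BO: 1/2 BB, 1/2 BO.
Crossing each possibility with the father AA and summing P(type A): 1/2·0 + 1/2·1/2 = 1/4.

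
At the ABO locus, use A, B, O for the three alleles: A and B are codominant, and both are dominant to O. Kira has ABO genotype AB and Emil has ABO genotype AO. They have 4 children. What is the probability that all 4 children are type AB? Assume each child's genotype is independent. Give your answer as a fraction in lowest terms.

ABO cross AB × AO → 1/2 A, 1/4 B, 1/4 AB.
So P(type AB) = 1/4 per child.
All 4 independent: (1/4)^4 = 1/256.

1/256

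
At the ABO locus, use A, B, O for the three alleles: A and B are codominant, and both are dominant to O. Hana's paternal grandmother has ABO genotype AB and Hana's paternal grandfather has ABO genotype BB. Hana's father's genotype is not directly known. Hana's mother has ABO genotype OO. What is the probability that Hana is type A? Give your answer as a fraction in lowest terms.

1/4

Hana's father's ABO genotype from AB × BB: 1/2 AB, 1/2 BB.
Crossing each possibility with the mother OO and summing P(type A): 1/2·1/2 + 1/2·0 = 1/4.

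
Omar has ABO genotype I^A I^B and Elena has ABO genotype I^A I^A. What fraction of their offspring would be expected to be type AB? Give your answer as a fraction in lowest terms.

1/2

ABO cross I^A I^B × I^A I^A → offspring phenotypes: 1/2 A, 1/2 AB.
So P(type AB) = 1/2.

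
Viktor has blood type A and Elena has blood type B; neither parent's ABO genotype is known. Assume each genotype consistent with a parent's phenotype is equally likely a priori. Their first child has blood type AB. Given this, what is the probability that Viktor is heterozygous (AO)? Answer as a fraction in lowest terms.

1/3

Possible genotypes: Viktor ∈ {AA, AO}; Elena ∈ {BB, BO}.
Weight each parental genotype pair by prior × P(type-AB child):
  AA × BB: posterior weight 4/9.
  AA × BO: posterior weight 2/9.
  AO × BB: posterior weight 2/9.
  AO × BO: posterior weight 1/9.
Sum the posterior weight over pairs where Viktor is AO: 1/3.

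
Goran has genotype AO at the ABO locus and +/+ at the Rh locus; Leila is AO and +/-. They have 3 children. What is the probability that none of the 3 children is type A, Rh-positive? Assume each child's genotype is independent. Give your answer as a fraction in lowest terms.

ABO cross AO × AO → 1/4 O, 3/4 A.
Rh cross +/+ × +/- → 1 Rh+; so P(type A, Rh-positive) = 3/4 × 1 = 3/4 per child.
P(not type A, Rh-positive) = 1/4 for one child; (1/4)^3 = 1/64.

1/64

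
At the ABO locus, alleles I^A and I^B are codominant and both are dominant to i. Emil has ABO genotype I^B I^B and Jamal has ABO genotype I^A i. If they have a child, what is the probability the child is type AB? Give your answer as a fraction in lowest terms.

1/2

ABO cross I^B I^B × I^A i → offspring phenotypes: 1/2 B, 1/2 AB.
So P(type AB) = 1/2.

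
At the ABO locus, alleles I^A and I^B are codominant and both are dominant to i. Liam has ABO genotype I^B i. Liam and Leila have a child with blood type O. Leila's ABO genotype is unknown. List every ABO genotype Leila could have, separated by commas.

For each candidate genotype of Leila, check whether crossing it with I^B i can produce every observed child phenotype.
  I^A I^A → possible child types {A, AB} ✗
  I^A I^B → possible child types {A, B, AB} ✗
  I^A i → possible child types {O, A, B, AB} ✓
  I^B I^B → possible child types {B} ✗
  I^B i → possible child types {O, B} ✓
  i i → possible child types {O, B} ✓

I^A i, I^B i, i i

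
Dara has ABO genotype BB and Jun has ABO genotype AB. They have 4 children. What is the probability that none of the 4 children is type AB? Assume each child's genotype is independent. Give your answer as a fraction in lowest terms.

ABO cross BB × AB → 1/2 B, 1/2 AB.
So P(type AB) = 1/2 per child.
P(not type AB) = 1/2 for one child; (1/2)^4 = 1/16.

1/16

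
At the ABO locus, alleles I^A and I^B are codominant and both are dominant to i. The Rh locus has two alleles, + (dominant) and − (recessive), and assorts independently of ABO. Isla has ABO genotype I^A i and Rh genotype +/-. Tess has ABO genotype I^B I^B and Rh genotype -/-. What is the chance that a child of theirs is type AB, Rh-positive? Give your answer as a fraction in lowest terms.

1/4

ABO cross I^A i × I^B I^B → offspring phenotypes: 1/2 B, 1/2 AB.
Rh cross +/- × -/- → 1/2 Rh+, 1/2 Rh-.
Independent loci: P(type AB, Rh-positive) = 1/2 × 1/2 = 1/4.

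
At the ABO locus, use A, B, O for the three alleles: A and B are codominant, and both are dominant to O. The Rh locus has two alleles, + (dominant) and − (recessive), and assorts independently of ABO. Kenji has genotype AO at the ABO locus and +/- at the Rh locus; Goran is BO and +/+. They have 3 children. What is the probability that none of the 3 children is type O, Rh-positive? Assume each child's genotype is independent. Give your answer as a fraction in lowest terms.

ABO cross AO × BO → 1/4 O, 1/4 A, 1/4 B, 1/4 AB.
Rh cross +/- × +/+ → 1 Rh+; so P(type O, Rh-positive) = 1/4 × 1 = 1/4 per child.
P(not type O, Rh-positive) = 3/4 for one child; (3/4)^3 = 27/64.

27/64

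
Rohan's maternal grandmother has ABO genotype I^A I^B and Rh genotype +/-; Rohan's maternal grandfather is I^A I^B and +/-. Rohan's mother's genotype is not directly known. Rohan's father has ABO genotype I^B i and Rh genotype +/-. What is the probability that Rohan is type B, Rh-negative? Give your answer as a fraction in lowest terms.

1/8

Rohan's mother's ABO genotype from I^A I^B × I^A I^B: 1/4 I^A I^A, 1/2 I^A I^B, 1/4 I^B I^B.
Crossing each possibility with the father I^B i and summing P(type B): 1/4·0 + 1/2·1/2 + 1/4·1 = 1/2.
Similarly for Rh via the mother's Rh distribution: P(Rh-) = 1/4.
Independent loci: 1/2 × 1/4 = 1/8.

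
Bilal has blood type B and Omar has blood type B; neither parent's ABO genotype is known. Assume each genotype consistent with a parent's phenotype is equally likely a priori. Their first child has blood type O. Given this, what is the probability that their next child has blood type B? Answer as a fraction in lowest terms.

3/4

Possible genotypes: Bilal ∈ {I^B I^B, I^B i}; Omar ∈ {I^B I^B, I^B i}.
Weight each parental genotype pair by prior × P(type-O child):
  I^B i × I^B i: posterior weight 1; P(next child type B) = 3/4.
Weighted sum = 3/4.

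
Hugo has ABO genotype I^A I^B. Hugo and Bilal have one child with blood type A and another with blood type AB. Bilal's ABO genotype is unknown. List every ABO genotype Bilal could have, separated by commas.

For each candidate genotype of Bilal, check whether crossing it with I^A I^B can produce every observed child phenotype.
  I^A I^A → possible child types {A, AB} ✓
  I^A I^B → possible child types {A, B, AB} ✓
  I^A i → possible child types {A, B, AB} ✓
  I^B I^B → possible child types {B, AB} ✗
  I^B i → possible child types {A, B, AB} ✓
  i i → possible child types {A, B} ✗

I^A I^A, I^A I^B, I^A i, I^B i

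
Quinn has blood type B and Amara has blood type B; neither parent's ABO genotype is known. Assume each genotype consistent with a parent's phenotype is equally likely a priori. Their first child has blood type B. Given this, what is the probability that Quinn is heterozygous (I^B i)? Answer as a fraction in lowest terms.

Possible genotypes: Quinn ∈ {I^B I^B, I^B i}; Amara ∈ {I^B I^B, I^B i}.
Weight each parental genotype pair by prior × P(type-B child):
  I^B I^B × I^B I^B: posterior weight 4/15.
  I^B I^B × I^B i: posterior weight 4/15.
  I^B i × I^B I^B: posterior weight 4/15.
  I^B i × I^B i: posterior weight 1/5.
Sum the posterior weight over pairs where Quinn is I^B i: 7/15.

7/15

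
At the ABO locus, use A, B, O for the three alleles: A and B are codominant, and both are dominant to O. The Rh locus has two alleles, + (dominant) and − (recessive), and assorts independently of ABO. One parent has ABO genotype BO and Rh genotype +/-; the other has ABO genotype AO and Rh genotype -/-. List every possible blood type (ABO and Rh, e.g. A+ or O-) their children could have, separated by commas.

O+, O-, A+, A-, B+, B-, AB+, AB-

Gametes from BO × AO give offspring ABO genotypes AB, AO, BO, OO, i.e. phenotypes O, A, B, AB.
Rh cross +/- × -/- → phenotypes Rh+, Rh-.
Combining independently: O+, O-, A+, A-, B+, B-, AB+, AB-.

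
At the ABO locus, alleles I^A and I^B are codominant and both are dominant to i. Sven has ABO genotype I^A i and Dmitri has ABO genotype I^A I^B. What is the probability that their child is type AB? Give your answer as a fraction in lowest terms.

1/4

ABO cross I^A i × I^A I^B → offspring phenotypes: 1/2 A, 1/4 B, 1/4 AB.
So P(type AB) = 1/4.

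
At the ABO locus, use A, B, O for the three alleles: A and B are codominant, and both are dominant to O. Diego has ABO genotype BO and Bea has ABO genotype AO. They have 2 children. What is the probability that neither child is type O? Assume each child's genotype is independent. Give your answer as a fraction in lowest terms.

ABO cross BO × AO → 1/4 O, 1/4 A, 1/4 B, 1/4 AB.
So P(type O) = 1/4 per child.
P(not type O) = 3/4 for one child; (3/4)^2 = 9/16.

9/16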